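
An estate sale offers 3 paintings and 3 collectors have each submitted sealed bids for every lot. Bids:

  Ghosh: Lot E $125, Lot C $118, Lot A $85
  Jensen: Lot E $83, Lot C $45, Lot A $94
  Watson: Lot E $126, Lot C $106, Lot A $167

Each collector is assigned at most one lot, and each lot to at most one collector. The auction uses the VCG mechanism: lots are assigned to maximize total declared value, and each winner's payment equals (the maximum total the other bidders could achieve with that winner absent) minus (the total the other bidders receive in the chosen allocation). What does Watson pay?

Efficient allocation: Ghosh→Lot C ($118), Jensen→Lot E ($83), Watson→Lot A ($167); total welfare W = $368.
Watson receives Lot A at value $167, so the others get W − 167 = $201.
Without Watson: best allocation of the remaining 2 bidders over all 3 lots is Ghosh→Lot E ($125), Jensen→Lot A ($94), total $219.
VCG payment = (others' best without Watson) − (others' welfare with Watson) = 219 − 201 = $18.

Watson pays $18.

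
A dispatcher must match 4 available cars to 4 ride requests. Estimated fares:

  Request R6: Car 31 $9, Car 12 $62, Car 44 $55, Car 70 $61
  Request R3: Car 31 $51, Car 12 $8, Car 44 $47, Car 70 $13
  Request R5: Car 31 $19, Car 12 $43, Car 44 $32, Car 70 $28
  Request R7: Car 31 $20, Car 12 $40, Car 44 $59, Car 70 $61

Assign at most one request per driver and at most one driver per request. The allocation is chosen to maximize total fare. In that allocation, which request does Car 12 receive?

Car 12 receives Request R5.

This is the linear assignment problem.
Optimal: Car 31→Request R3 ($51), Car 12→Request R5 ($43), Car 44→Request R7 ($59), Car 70→Request R6 ($61) — total 51+43+59+61 = $214.
Row-greedy (each driver in turn takes its best remaining request) gives $200, worse by 14.
Next-best assignment: Car 31→Request R3, Car 12→Request R5, Car 44→Request R6, Car 70→Request R7 = $210.
Car 12's own top request is Request R6 ($62), but forcing Car 12→Request R6 and reassigning the rest optimally gives only $206 — worse by 8.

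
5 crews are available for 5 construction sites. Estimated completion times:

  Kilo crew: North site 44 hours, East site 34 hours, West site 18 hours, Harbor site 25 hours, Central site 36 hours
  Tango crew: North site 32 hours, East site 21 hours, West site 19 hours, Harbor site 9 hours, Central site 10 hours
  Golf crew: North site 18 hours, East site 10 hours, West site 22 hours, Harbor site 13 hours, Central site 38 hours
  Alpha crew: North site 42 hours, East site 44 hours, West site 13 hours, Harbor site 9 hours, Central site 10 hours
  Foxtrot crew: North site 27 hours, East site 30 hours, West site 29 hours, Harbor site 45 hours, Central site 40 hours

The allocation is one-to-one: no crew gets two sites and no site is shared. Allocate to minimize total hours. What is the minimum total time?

Optimal: Kilo crew→West site (18 hours), Tango crew→Harbor site (9 hours), Golf crew→East site (10 hours), Alpha crew→Central site (10 hours), Foxtrot crew→North site (27 hours) — total 18+9+10+10+27 = 74 hours.
Column-greedy (each site in turn goes to its cheapest remaining crew) gives 117 hours, worse by 43.
Swapping Foxtrot crew↔Tango crew (Foxtrot crew→Harbor site 45 hours, Tango crew→North site 32 hours) adds 41.
Checked against all permutations: 74 hours is optimal.

Min total: 74 hours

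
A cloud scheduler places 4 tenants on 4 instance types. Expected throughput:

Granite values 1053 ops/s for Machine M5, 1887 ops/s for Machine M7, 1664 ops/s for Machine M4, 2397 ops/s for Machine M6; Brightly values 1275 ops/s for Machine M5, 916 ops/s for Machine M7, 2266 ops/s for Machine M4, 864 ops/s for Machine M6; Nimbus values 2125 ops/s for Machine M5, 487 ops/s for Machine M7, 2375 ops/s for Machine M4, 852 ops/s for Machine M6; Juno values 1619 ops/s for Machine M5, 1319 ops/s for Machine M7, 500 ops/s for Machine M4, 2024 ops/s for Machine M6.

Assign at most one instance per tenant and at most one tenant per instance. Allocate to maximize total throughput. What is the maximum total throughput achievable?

Optimal: Granite→Machine M7 (1887 ops/s), Brightly→Machine M4 (2266 ops/s), Nimbus→Machine M5 (2125 ops/s), Juno→Machine M6 (2024 ops/s) — total 1887+2266+2125+2024 = 8302 ops/s.
Max-entry greedy (repeatedly take the single best remaining cell) gives 7307 ops/s, worse by 995.
Swapping Juno↔Brightly (Juno→Machine M4 500 ops/s, Brightly→Machine M6 864 ops/s) loses 2926.

Maximum total: 8302 ops/s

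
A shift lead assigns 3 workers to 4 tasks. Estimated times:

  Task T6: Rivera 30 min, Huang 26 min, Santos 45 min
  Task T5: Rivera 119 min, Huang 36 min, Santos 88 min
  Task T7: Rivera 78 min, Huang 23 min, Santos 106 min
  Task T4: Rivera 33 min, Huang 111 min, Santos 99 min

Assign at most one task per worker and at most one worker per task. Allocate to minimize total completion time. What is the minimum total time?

Optimal: Rivera→Task T4 (33 min), Huang→Task T7 (23 min), Santos→Task T6 (45 min) — total 33+23+45 = 101 min.
Column-greedy (each task in turn goes to its cheapest remaining worker) gives 192 min, worse by 91.
Next-best assignment: Rivera→Task T4, Huang→Task T5, Santos→Task T6 = 114 min.
Swapping Rivera↔Santos (Rivera→Task T6 30 min, Santos→Task T4 99 min) adds 51.
Checked against all permutations: 101 min is optimal.

Min total: 101 min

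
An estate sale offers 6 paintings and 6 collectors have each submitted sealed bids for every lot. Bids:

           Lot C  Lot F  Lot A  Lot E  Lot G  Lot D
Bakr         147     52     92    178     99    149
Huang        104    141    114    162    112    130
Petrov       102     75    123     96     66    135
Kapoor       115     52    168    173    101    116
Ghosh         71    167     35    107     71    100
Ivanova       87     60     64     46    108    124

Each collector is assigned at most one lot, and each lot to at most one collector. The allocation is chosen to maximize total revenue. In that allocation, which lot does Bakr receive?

Bakr receives Lot C.

This is a one-to-one assignment (maximum-weight bipartite matching).
Optimal: Bakr→Lot C ($147), Huang→Lot E ($162), Petrov→Lot D ($135), Kapoor→Lot A ($168), Ghosh→Lot F ($167), Ivanova→Lot G ($108) — total 147+162+135+168+167+108 = $887.
Max-entry greedy (repeatedly take the single best remaining cell) gives $847, worse by 40.
Next-best assignment: Bakr→Lot E, Huang→Lot C, Petrov→Lot D, Kapoor→Lot A, Ghosh→Lot F, Ivanova→Lot G = $860.
Swapping Petrov↔Kapoor (Petrov→Lot A $123, Kapoor→Lot D $116) loses 64.
Bakr's own top lot is Lot E ($178), but forcing Bakr→Lot E and reassigning the rest optimally gives only $860 — worse by 27.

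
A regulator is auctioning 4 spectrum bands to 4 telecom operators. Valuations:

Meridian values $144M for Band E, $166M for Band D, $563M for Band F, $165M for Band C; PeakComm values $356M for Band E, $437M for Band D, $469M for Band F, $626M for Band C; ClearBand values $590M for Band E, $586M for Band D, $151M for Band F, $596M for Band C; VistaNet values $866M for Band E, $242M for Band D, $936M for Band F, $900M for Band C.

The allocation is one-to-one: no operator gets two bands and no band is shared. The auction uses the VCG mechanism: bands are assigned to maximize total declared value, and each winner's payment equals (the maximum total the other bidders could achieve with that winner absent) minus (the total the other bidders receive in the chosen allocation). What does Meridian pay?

Efficient allocation: Meridian→Band F ($563M), PeakComm→Band C ($626M), ClearBand→Band D ($586M), VistaNet→Band E ($866M); total welfare W = $2641M.
Meridian receives Band F at value $563M, so the others get W − 563 = $2078M.
Without Meridian: best allocation of the remaining 3 bidders over all 4 bands is PeakComm→Band C ($626M), ClearBand→Band E ($590M), VistaNet→Band F ($936M), total $2152M.
VCG payment = (others' best without Meridian) − (others' welfare with Meridian) = 2152 − 2078 = $74M.

Meridian pays $74M.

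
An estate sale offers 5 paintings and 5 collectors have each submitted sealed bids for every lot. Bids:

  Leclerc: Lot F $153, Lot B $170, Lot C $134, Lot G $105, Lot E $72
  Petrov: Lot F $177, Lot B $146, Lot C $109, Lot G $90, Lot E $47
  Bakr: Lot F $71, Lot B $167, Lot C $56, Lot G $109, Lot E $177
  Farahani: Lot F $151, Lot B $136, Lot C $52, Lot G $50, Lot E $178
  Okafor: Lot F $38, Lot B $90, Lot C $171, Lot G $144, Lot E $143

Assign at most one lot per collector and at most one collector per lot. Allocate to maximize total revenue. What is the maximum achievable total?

This is a one-to-one assignment (maximum-weight bipartite matching).
Optimal: Leclerc→Lot B ($170), Petrov→Lot F ($177), Bakr→Lot G ($109), Farahani→Lot E ($178), Okafor→Lot C ($171) — total 170+177+109+178+171 = $805.
Row-greedy (each collector in turn takes its best remaining lot) gives $720, worse by 85.
Next-best assignment: Leclerc→Lot C, Petrov→Lot F, Bakr→Lot B, Farahani→Lot E, Okafor→Lot G = $800.
Swapping Bakr↔Okafor (Bakr→Lot C $56, Okafor→Lot G $144) loses 80.
No other one-to-one assignment exceeds $805.

Max total: $805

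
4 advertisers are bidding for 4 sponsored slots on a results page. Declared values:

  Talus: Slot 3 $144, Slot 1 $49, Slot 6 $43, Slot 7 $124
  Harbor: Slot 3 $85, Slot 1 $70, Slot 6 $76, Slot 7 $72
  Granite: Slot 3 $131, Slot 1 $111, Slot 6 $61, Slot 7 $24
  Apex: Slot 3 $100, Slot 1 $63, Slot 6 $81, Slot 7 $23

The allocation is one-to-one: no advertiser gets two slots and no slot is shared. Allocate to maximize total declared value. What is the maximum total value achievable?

Maximum total: $411

Optimal: Talus→Slot 7 ($124), Harbor→Slot 6 ($76), Granite→Slot 1 ($111), Apex→Slot 3 ($100) — total 124+76+111+100 = $411.
Next-best assignment: Talus→Slot 3, Harbor→Slot 7, Granite→Slot 1, Apex→Slot 6 = $408.
Checked against all permutations: $411 is optimal.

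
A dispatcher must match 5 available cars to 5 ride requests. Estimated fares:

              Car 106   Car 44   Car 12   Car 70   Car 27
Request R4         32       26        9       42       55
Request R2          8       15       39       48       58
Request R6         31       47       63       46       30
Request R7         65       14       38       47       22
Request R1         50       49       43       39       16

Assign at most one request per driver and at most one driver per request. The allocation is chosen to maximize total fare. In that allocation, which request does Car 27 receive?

Treat this as an assignment problem: match each driver to one request.
Optimal: Car 106→Request R7 ($65), Car 44→Request R1 ($49), Car 12→Request R6 ($63), Car 70→Request R2 ($48), Car 27→Request R4 ($55) — total 65+49+63+48+55 = $280.
Max-entry greedy (repeatedly take the single best remaining cell) gives $277, worse by 3.
Swapping Car 44↔Car 27 (Car 44→Request R4 $26, Car 27→Request R1 $16) loses 62.
Car 27's own top request is Request R2 ($58), but forcing Car 27→Request R2 and reassigning the rest optimally gives only $277 — worse by 3.

Car 27 receives Request R4.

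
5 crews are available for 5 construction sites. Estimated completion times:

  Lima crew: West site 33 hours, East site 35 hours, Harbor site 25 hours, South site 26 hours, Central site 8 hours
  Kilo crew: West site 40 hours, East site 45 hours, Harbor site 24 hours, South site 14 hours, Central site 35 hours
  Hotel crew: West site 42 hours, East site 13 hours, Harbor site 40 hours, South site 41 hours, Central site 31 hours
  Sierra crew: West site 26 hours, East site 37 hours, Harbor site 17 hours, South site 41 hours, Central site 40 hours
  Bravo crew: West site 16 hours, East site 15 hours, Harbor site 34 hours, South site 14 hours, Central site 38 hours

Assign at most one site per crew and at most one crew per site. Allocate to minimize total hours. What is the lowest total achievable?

Minimum total: 68 hours

This is a one-to-one assignment (minimum-cost bipartite matching).
Optimal: Lima crew→Central site (8 hours), Kilo crew→South site (14 hours), Hotel crew→East site (13 hours), Sierra crew→Harbor site (17 hours), Bravo crew→West site (16 hours) — total 8+14+13+17+16 = 68 hours.
Next-best assignment: Lima crew→Central site, Kilo crew→Harbor site, Hotel crew→East site, Sierra crew→West site, Bravo crew→South site = 85 hours.
Swapping Hotel crew↔Sierra crew (Hotel crew→Harbor site 40 hours, Sierra crew→East site 37 hours) adds 47.
Every other assignment is strictly worse.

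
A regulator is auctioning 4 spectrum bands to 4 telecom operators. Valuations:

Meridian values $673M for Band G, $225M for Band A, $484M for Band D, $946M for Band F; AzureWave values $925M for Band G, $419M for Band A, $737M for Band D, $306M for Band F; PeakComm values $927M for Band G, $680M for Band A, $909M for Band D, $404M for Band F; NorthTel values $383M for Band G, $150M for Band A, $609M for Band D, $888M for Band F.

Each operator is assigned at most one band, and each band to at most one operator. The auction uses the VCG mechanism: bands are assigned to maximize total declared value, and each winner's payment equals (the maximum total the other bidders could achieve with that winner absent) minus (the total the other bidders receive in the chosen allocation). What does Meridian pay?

Efficient allocation: Meridian→Band F ($946M), AzureWave→Band G ($925M), PeakComm→Band A ($680M), NorthTel→Band D ($609M); total welfare W = $3160M.
Meridian receives Band F at value $946M, so the others get W − 946 = $2214M.
Without Meridian: best allocation of the remaining 3 bidders over all 4 bands is AzureWave→Band G ($925M), PeakComm→Band D ($909M), NorthTel→Band F ($888M), total $2722M.
VCG payment = (others' best without Meridian) − (others' welfare with Meridian) = 2722 − 2214 = $508M.

Meridian pays $508M.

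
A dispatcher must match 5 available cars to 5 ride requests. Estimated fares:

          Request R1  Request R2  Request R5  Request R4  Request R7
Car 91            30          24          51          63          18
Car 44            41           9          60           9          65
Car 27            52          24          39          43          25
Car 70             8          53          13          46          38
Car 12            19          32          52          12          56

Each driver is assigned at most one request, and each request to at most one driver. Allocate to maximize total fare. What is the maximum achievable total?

Max total: $285

Optimal: Car 91→Request R4 ($63), Car 44→Request R7 ($65), Car 27→Request R1 ($52), Car 70→Request R2 ($53), Car 12→Request R5 ($52) — total 63+65+52+53+52 = $285.
Checked against all permutations: $285 is optimal.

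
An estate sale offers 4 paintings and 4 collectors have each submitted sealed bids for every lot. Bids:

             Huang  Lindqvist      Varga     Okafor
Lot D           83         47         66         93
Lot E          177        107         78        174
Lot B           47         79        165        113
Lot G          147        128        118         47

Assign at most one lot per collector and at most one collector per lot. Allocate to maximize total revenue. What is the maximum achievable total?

Optimal: Huang→Lot E ($177), Lindqvist→Lot G ($128), Varga→Lot B ($165), Okafor→Lot D ($93) — total 177+128+165+93 = $563.
Every other assignment is strictly worse.

Maximum total: $563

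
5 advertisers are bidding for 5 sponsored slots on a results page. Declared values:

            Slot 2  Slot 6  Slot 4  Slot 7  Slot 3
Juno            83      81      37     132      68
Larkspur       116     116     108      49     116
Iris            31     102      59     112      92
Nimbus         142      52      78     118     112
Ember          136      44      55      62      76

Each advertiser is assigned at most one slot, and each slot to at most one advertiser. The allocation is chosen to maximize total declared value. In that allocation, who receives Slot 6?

Iris receives Slot 6.

This is a one-to-one assignment (maximum-weight bipartite matching).
Optimal: Juno→Slot 7 ($132), Larkspur→Slot 4 ($108), Iris→Slot 6 ($102), Nimbus→Slot 3 ($112), Ember→Slot 2 ($136) — total 132+108+102+112+136 = $590.
Next-best assignment: Juno→Slot 7, Larkspur→Slot 3, Iris→Slot 6, Nimbus→Slot 4, Ember→Slot 2 = $564.
Checked against all permutations: $590 is optimal.
Iris's own top slot is Slot 7 ($112), but forcing Iris→Slot 7 and reassigning the rest optimally gives only $549 — worse by 41.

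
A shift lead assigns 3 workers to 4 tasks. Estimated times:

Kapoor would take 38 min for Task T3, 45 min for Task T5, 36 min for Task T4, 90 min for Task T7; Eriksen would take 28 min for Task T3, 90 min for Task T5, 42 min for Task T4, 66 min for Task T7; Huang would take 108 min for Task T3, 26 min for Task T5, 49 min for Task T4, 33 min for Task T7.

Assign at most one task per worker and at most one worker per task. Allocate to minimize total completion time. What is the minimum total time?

Min total: 90 min

Optimal: Kapoor→Task T4 (36 min), Eriksen→Task T3 (28 min), Huang→Task T5 (26 min) — total 36+28+26 = 90 min.
Swapping Huang↔Kapoor (Huang→Task T4 49 min, Kapoor→Task T5 45 min) adds 32.
Checked against all permutations: 90 min is optimal.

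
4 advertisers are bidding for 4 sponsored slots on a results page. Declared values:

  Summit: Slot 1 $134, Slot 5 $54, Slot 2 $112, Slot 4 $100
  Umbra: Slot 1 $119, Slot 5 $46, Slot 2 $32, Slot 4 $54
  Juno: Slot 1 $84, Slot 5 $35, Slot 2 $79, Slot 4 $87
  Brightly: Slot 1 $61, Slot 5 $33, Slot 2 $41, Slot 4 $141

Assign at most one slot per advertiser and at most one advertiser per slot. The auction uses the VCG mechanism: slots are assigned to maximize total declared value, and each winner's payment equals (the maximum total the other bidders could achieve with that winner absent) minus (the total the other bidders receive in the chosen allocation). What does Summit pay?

Efficient allocation: Summit→Slot 2 ($112), Umbra→Slot 1 ($119), Juno→Slot 5 ($35), Brightly→Slot 4 ($141); total welfare W = $407.
Summit receives Slot 2 at value $112, so the others get W − 112 = $295.
Without Summit: best allocation of the remaining 3 bidders over all 4 slots is Umbra→Slot 1 ($119), Juno→Slot 2 ($79), Brightly→Slot 4 ($141), total $339.
VCG payment = (others' best without Summit) − (others' welfare with Summit) = 339 − 295 = $44.

Summit pays $44.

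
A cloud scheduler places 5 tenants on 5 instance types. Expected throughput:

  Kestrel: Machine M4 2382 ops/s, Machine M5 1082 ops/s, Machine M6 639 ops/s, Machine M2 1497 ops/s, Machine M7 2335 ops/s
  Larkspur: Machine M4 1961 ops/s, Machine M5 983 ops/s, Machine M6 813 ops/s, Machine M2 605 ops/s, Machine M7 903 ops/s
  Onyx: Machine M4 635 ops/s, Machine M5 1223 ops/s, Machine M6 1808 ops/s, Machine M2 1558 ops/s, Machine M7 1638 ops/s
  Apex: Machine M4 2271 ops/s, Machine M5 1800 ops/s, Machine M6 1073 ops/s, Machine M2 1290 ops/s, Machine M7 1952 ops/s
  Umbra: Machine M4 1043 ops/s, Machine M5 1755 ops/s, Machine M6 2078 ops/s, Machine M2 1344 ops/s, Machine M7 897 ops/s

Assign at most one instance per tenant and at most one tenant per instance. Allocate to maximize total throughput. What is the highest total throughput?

Optimal: Kestrel→Machine M7 (2335 ops/s), Larkspur→Machine M4 (1961 ops/s), Onyx→Machine M2 (1558 ops/s), Apex→Machine M5 (1800 ops/s), Umbra→Machine M6 (2078 ops/s) — total 2335+1961+1558+1800+2078 = 9732 ops/s.
Row-greedy (each tenant in turn takes its best remaining instance) gives 8469 ops/s, worse by 1263.
Next-best assignment: Kestrel→Machine M7, Larkspur→Machine M4, Onyx→Machine M6, Apex→Machine M5, Umbra→Machine M2 = 9248 ops/s.
Swapping Larkspur↔Apex (Larkspur→Machine M5 983 ops/s, Apex→Machine M4 2271 ops/s) loses 507.
Checked against all permutations: 9732 ops/s is optimal.

Maximum total: 9732 ops/s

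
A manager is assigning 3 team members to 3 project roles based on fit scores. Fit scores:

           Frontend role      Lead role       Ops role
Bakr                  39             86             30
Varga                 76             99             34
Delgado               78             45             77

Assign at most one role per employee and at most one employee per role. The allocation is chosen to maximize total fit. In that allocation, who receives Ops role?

Delgado receives Ops role.

This is the linear assignment problem.
Optimal: Bakr→Lead role (86 pts), Varga→Frontend role (76 pts), Delgado→Ops role (77 pts) — total 86+76+77 = 239 pts.
Column-greedy (each role in turn goes to its best remaining employee) gives 207 pts, worse by 32.
Next-best assignment: Bakr→Frontend role, Varga→Lead role, Delgado→Ops role = 215 pts.
Every other assignment is strictly worse.
Delgado's own top role is Frontend role (78 pts), but forcing Delgado→Frontend role and reassigning the rest optimally gives only 207 pts — worse by 32.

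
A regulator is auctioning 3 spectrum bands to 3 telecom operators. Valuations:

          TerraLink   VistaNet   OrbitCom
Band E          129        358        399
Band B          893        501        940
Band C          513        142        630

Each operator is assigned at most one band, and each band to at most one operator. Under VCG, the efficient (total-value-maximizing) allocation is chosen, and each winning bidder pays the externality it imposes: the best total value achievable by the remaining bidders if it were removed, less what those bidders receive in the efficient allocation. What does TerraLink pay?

TerraLink pays $310M.

Efficient allocation: TerraLink→Band B ($893M), VistaNet→Band E ($358M), OrbitCom→Band C ($630M); total welfare W = $1881M.
TerraLink receives Band B at value $893M, so the others get W − 893 = $988M.
Without TerraLink: best allocation of the remaining 2 bidders over all 3 bands is VistaNet→Band E ($358M), OrbitCom→Band B ($940M), total $1298M.
VCG payment = (others' best without TerraLink) − (others' welfare with TerraLink) = 1298 − 988 = $310M.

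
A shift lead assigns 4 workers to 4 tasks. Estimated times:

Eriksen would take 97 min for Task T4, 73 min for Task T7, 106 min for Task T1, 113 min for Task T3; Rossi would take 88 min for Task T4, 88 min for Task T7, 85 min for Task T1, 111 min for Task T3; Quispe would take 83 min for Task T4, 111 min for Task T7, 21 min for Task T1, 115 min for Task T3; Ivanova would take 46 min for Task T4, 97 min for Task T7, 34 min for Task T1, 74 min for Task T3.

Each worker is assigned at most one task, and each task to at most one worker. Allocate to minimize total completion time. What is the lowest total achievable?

Optimal: Eriksen→Task T7 (73 min), Rossi→Task T3 (111 min), Quispe→Task T1 (21 min), Ivanova→Task T4 (46 min) — total 73+111+21+46 = 251 min.
Row-greedy (each worker in turn takes its cheapest remaining task) gives 315 min, worse by 64.

Min total: 251 min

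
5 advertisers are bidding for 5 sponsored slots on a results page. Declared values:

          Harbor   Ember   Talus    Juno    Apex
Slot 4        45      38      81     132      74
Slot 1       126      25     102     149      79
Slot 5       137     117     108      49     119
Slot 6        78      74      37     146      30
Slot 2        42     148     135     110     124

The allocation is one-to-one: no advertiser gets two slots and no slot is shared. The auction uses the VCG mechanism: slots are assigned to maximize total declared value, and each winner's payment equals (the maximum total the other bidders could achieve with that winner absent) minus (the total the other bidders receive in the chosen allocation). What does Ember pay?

Efficient allocation: Harbor→Slot 1 ($126), Ember→Slot 2 ($148), Talus→Slot 4 ($81), Juno→Slot 6 ($146), Apex→Slot 5 ($119); total welfare W = $620.
Ember receives Slot 2 at value $148, so the others get W − 148 = $472.
Without Ember: best allocation of the remaining 4 bidders over all 5 slots is Harbor→Slot 1 ($126), Talus→Slot 2 ($135), Juno→Slot 6 ($146), Apex→Slot 5 ($119), total $526.
VCG payment = (others' best without Ember) − (others' welfare with Ember) = 526 − 472 = $54.

Ember pays $54.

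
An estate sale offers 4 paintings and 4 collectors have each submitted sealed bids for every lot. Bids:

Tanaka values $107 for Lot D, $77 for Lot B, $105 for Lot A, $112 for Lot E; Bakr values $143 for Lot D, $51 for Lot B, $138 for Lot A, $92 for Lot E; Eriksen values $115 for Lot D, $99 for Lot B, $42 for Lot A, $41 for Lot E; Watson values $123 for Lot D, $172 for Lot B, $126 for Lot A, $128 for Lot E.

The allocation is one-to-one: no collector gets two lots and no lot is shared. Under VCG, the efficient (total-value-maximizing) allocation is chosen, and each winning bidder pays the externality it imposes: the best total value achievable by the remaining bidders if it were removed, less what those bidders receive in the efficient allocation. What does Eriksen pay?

Efficient allocation: Tanaka→Lot E ($112), Bakr→Lot A ($138), Eriksen→Lot D ($115), Watson→Lot B ($172); total welfare W = $537.
Eriksen receives Lot D at value $115, so the others get W − 115 = $422.
Without Eriksen: best allocation of the remaining 3 bidders over all 4 lots is Tanaka→Lot E ($112), Bakr→Lot D ($143), Watson→Lot B ($172), total $427.
VCG payment = (others' best without Eriksen) − (others' welfare with Eriksen) = 427 − 422 = $5.

Eriksen pays $5.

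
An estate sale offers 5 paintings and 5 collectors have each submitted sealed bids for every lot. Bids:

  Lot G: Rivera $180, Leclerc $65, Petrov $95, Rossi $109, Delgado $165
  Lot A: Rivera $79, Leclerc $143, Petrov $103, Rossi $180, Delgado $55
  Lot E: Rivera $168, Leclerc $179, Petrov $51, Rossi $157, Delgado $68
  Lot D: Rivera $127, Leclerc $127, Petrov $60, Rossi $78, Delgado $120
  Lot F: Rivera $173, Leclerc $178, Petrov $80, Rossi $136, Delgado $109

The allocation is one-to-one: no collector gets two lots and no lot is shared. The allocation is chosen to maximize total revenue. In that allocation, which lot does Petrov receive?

Optimal: Rivera→Lot F ($173), Leclerc→Lot E ($179), Petrov→Lot D ($60), Rossi→Lot A ($180), Delgado→Lot G ($165) — total 173+179+60+180+165 = $757.
Row-greedy (each collector in turn takes its best remaining lot) gives $718, worse by 39.
Next-best assignment: Rivera→Lot E, Leclerc→Lot F, Petrov→Lot D, Rossi→Lot A, Delgado→Lot G = $751.
Petrov's own top lot is Lot A ($103), but forcing Petrov→Lot A and reassigning the rest optimally gives only $738 — worse by 19.

Petrov receives Lot D.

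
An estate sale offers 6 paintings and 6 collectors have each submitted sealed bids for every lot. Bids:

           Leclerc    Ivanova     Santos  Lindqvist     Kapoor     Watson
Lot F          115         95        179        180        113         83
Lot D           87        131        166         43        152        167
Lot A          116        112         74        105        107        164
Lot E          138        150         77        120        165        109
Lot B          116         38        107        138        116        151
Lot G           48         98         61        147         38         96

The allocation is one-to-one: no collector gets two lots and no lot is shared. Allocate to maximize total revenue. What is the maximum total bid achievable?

Maximum total: $908

Optimal: Leclerc→Lot B ($116), Ivanova→Lot E ($150), Santos→Lot F ($179), Lindqvist→Lot G ($147), Kapoor→Lot D ($152), Watson→Lot A ($164) — total 116+150+179+147+152+164 = $908.
Checked against all permutations: $908 is optimal.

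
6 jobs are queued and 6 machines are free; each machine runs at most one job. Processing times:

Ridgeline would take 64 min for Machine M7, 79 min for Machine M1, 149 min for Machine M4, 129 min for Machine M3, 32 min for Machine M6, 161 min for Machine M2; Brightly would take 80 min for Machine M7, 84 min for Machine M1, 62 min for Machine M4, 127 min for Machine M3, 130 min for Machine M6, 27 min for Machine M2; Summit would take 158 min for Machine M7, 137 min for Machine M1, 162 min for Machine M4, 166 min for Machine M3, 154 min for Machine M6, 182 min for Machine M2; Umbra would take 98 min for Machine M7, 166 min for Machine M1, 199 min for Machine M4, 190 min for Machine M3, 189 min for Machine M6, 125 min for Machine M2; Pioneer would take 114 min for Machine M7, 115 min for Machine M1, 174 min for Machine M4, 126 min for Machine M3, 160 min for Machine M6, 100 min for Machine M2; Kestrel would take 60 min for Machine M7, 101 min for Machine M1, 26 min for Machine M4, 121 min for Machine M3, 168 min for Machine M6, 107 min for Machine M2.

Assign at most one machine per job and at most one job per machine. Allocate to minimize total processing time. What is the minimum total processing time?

Optimal: Ridgeline→Machine M6 (32 min), Brightly→Machine M2 (27 min), Summit→Machine M1 (137 min), Umbra→Machine M7 (98 min), Pioneer→Machine M3 (126 min), Kestrel→Machine M4 (26 min) — total 32+27+137+98+126+26 = 446 min.
Column-greedy (each machine in turn goes to its cheapest remaining job) gives 606 min, worse by 160.
Next-best assignment: Ridgeline→Machine M6, Brightly→Machine M2, Summit→Machine M3, Umbra→Machine M7, Pioneer→Machine M1, Kestrel→Machine M4 = 464 min.
Swapping Brightly↔Pioneer (Brightly→Machine M3 127 min, Pioneer→Machine M2 100 min) adds 74.

Minimum total: 446 min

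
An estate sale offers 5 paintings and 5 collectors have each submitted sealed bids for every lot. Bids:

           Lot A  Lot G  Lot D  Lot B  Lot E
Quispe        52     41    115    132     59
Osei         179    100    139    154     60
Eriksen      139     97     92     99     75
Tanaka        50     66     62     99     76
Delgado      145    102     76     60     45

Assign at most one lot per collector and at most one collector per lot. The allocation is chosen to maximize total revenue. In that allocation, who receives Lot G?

Eriksen receives Lot G.

Optimal: Quispe→Lot B ($132), Osei→Lot D ($139), Eriksen→Lot G ($97), Tanaka→Lot E ($76), Delgado→Lot A ($145) — total 132+139+97+76+145 = $589.
Row-greedy (each collector in turn takes its best remaining lot) gives $560, worse by 29.
Checked against all permutations: $589 is optimal.
Eriksen's own top lot is Lot A ($139), but forcing Eriksen→Lot A and reassigning the rest optimally gives only $588 — worse by 1.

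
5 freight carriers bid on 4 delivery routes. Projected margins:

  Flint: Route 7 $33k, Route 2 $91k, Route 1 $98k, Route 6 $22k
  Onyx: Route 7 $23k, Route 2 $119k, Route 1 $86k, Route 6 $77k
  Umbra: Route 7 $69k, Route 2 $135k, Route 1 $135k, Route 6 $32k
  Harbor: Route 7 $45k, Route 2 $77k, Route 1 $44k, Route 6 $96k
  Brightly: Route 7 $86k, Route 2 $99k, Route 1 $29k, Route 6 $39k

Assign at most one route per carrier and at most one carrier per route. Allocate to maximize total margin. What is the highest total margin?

Optimal: Brightly→Route 7 ($86k), Onyx→Route 2 ($119k), Umbra→Route 1 ($135k), Harbor→Route 6 ($96k) — total 86+119+135+96 = $436k.
Row-greedy (each carrier in turn takes its best remaining route) gives $382k, worse by 54.
Next-best assignment: Brightly→Route 7, Umbra→Route 2, Flint→Route 1, Harbor→Route 6 = $415k.

Max total: $436k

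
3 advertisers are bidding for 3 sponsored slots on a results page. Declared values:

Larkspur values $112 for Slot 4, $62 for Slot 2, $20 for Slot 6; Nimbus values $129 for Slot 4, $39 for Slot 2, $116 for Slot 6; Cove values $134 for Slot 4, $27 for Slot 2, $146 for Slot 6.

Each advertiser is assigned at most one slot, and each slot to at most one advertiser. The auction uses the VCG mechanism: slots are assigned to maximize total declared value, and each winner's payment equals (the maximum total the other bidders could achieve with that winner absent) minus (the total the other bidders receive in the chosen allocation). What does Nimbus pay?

Nimbus pays $50.

Efficient allocation: Larkspur→Slot 2 ($62), Nimbus→Slot 4 ($129), Cove→Slot 6 ($146); total welfare W = $337.
Nimbus receives Slot 4 at value $129, so the others get W − 129 = $208.
Without Nimbus: best allocation of the remaining 2 bidders over all 3 slots is Larkspur→Slot 4 ($112), Cove→Slot 6 ($146), total $258.
VCG payment = (others' best without Nimbus) − (others' welfare with Nimbus) = 258 − 208 = $50.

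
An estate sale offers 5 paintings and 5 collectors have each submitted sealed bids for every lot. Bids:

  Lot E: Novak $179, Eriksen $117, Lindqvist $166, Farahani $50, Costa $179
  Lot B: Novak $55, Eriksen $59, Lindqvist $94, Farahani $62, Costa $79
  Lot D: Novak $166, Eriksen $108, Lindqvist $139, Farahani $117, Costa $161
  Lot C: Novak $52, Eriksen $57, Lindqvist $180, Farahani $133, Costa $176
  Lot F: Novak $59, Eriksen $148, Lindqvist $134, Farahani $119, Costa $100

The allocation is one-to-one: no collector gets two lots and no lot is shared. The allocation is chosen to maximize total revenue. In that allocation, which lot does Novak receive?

Novak receives Lot D.

Optimal: Novak→Lot D ($166), Eriksen→Lot F ($148), Lindqvist→Lot C ($180), Farahani→Lot B ($62), Costa→Lot E ($179) — total 166+148+180+62+179 = $735.
Swapping Lindqvist↔Eriksen (Lindqvist→Lot F $134, Eriksen→Lot C $57) loses 137.
Novak's own top lot is Lot E ($179), but forcing Novak→Lot E and reassigning the rest optimally gives only $730 — worse by 5.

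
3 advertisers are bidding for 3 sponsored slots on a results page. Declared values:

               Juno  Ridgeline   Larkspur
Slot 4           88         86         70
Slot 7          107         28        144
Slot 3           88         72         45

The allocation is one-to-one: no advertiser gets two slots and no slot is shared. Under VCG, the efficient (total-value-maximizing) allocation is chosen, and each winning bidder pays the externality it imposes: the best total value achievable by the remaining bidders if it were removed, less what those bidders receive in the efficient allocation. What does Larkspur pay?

Larkspur pays $19.

Efficient allocation: Juno→Slot 3 ($88), Ridgeline→Slot 4 ($86), Larkspur→Slot 7 ($144); total welfare W = $318.
Larkspur receives Slot 7 at value $144, so the others get W − 144 = $174.
Without Larkspur: best allocation of the remaining 2 bidders over all 3 slots is Juno→Slot 7 ($107), Ridgeline→Slot 4 ($86), total $193.
VCG payment = (others' best without Larkspur) − (others' welfare with Larkspur) = 193 − 174 = $19.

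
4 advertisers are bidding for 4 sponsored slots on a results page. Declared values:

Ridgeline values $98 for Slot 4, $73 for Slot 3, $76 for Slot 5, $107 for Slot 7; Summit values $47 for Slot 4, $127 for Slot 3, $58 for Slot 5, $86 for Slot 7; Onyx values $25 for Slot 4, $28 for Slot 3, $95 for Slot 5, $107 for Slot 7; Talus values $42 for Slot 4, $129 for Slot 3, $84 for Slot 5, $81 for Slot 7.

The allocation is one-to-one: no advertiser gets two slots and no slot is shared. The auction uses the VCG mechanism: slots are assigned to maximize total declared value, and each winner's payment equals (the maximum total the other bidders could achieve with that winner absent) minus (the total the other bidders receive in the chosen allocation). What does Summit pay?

Summit pays $45.

Efficient allocation: Ridgeline→Slot 4 ($98), Summit→Slot 3 ($127), Onyx→Slot 7 ($107), Talus→Slot 5 ($84); total welfare W = $416.
Summit receives Slot 3 at value $127, so the others get W − 127 = $289.
Without Summit: best allocation of the remaining 3 bidders over all 4 slots is Ridgeline→Slot 4 ($98), Onyx→Slot 7 ($107), Talus→Slot 3 ($129), total $334.
VCG payment = (others' best without Summit) − (others' welfare with Summit) = 334 − 289 = $45.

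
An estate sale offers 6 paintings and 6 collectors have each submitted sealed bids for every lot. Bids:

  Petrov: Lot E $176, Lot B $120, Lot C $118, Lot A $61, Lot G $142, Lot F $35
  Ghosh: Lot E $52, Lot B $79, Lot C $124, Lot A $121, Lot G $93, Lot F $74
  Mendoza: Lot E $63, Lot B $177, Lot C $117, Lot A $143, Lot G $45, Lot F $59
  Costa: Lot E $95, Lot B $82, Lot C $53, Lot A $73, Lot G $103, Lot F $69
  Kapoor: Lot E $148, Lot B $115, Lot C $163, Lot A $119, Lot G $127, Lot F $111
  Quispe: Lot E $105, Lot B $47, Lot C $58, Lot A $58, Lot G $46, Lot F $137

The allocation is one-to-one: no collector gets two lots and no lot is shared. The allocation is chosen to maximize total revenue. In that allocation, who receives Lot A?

Ghosh receives Lot A.

Optimal: Petrov→Lot E ($176), Ghosh→Lot A ($121), Mendoza→Lot B ($177), Costa→Lot G ($103), Kapoor→Lot C ($163), Quispe→Lot F ($137) — total 176+121+177+103+163+137 = $877.
Next-best assignment: Petrov→Lot E, Ghosh→Lot C, Mendoza→Lot B, Costa→Lot G, Kapoor→Lot A, Quispe→Lot F = $836.
Every other assignment is strictly worse.
Ghosh's own top lot is Lot C ($124), but forcing Ghosh→Lot C and reassigning the rest optimally gives only $836 — worse by 41.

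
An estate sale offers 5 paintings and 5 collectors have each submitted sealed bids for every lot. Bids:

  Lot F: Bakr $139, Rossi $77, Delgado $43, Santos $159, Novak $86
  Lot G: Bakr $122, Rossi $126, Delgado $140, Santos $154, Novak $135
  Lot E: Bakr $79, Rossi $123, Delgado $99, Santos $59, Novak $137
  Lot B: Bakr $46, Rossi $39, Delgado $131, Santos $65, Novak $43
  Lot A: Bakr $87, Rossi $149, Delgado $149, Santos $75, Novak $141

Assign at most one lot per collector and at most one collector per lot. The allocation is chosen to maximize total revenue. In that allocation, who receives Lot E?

Optimal: Bakr→Lot F ($139), Rossi→Lot A ($149), Delgado→Lot B ($131), Santos→Lot G ($154), Novak→Lot E ($137) — total 139+149+131+154+137 = $710.
Column-greedy (each lot in turn goes to its best remaining collector) gives $631, worse by 79.
Next-best assignment: Bakr→Lot G, Rossi→Lot A, Delgado→Lot B, Santos→Lot F, Novak→Lot E = $698.
Novak's own top lot is Lot A ($141), but forcing Novak→Lot A and reassigning the rest optimally gives only $688 — worse by 22.

Novak receives Lot E.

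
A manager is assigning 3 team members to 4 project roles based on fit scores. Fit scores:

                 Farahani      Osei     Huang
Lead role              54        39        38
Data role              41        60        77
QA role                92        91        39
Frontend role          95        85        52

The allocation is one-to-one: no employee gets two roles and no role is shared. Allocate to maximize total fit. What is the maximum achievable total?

Treat this as an assignment problem: match each employee to one role.
Optimal: Farahani→Frontend role (95 pts), Osei→QA role (91 pts), Huang→Data role (77 pts) — total 95+91+77 = 263 pts.
Column-greedy (each role in turn goes to its best remaining employee) gives 222 pts, worse by 41.
Swapping Huang↔Farahani (Huang→Frontend role 52 pts, Farahani→Data role 41 pts) loses 79.
No other one-to-one assignment exceeds 263 pts.

Max total: 263 pts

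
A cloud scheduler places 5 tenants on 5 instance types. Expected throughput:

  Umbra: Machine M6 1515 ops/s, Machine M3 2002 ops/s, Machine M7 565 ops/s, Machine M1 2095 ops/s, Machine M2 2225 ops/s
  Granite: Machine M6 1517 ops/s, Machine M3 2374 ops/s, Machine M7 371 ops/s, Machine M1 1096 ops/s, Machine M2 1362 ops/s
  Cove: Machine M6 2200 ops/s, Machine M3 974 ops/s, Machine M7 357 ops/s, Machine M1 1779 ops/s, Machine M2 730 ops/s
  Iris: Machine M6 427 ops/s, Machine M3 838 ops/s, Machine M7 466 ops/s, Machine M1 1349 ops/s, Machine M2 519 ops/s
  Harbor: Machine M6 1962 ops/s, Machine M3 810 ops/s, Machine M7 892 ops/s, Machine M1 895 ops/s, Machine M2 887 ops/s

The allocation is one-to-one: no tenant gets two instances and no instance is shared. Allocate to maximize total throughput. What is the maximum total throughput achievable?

Maximum total: 9040 ops/s

Optimal: Umbra→Machine M2 (2225 ops/s), Granite→Machine M3 (2374 ops/s), Cove→Machine M6 (2200 ops/s), Iris→Machine M1 (1349 ops/s), Harbor→Machine M7 (892 ops/s) — total 2225+2374+2200+1349+892 = 9040 ops/s.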